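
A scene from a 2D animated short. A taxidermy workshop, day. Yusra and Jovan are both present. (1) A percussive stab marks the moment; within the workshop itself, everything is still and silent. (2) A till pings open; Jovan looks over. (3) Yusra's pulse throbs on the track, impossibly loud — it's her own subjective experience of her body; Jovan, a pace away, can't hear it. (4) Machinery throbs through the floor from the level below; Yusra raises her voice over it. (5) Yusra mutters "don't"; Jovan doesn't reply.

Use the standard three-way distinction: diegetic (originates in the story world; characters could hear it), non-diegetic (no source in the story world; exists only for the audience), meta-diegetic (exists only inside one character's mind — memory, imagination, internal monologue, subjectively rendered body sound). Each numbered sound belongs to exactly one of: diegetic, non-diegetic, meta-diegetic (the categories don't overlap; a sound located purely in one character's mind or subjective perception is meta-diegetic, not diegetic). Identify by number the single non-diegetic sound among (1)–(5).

(1) is non-diegetic: an editorial stinger — it belongs to the cut, not the story world.
(2) an in-world source (a till); characters could hear it → diegetic.
(3) a subjective body sound — Yusra's private perception, inaudible to Jovan → meta-diegetic.
(4) is diegetic: ambient/room sound belonging to the story's physical space.
(5) is diegetic: Yusra is a character speaking aloud in the scene.
Only (1) is non-diegetic.

1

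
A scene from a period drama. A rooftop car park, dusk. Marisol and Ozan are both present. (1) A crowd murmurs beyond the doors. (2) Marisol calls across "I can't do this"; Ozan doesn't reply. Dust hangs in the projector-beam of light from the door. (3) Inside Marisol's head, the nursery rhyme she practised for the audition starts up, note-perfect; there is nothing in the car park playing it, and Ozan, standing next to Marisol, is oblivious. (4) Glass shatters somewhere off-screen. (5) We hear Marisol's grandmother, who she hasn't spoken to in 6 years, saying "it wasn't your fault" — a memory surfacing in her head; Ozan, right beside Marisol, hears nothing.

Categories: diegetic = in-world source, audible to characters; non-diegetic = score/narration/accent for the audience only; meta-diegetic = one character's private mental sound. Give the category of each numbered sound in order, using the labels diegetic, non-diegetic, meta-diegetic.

diegetic, diegetic, meta-diegetic, diegetic, meta-diegetic

Sound (1): it's the actual ambient sound of the location, so diegetic.
(2) spoken by a character present in the story world → diegetic.
(3) the music is a memory playing inside Marisol's mind alone; no real-world source, Ozan can't hear it → meta-diegetic.
(4) an in-world source (glass); characters could hear it → diegetic.
Sound (5): a remembered line, private to Marisol — not present in the room, not audible to Ozan, so meta-diegetic.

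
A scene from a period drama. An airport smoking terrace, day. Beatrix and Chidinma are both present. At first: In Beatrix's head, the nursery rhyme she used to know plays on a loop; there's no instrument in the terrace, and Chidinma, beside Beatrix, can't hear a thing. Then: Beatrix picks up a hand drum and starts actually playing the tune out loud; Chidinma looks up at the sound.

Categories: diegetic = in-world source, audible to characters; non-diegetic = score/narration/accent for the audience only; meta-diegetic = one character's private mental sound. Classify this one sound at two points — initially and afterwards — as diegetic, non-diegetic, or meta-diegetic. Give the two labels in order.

Initially: the tune exists only as Beatrix's private memory; Chidinma can't hear it → meta-diegetic.
Afterwards: Beatrix is now producing it live on a hand drum, in the room, and Chidinma hears it → diegetic.

meta-diegetic, diegetic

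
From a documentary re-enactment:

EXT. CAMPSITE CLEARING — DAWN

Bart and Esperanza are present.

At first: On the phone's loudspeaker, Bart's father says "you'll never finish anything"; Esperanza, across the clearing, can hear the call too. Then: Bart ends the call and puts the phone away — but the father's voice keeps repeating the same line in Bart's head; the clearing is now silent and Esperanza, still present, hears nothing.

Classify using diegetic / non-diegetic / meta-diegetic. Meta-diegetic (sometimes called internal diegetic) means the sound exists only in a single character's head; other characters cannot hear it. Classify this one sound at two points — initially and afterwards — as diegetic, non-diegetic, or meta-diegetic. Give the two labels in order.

Initially: the loudspeaker is an in-world source; both Bart and Esperanza hear the call → diegetic.
Afterwards: with the phone off, the voice continues only as Bart's private mental replay — Esperanza can't hear it → meta-diegetic.

diegetic, meta-diegetic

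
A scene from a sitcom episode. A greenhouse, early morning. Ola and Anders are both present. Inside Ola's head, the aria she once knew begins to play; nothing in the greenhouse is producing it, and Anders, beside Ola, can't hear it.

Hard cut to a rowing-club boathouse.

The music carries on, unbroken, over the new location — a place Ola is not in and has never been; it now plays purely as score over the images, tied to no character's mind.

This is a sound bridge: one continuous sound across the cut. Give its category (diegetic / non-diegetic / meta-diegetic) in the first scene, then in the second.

Scene one: the music exists only inside Ola's mind; Anders can't hear it → meta-diegetic.
Scene two: it's detached from Ola entirely and plays over unrelated images with no in-world source — conventional underscore → non-diegetic.

meta-diegetic, non-diegetic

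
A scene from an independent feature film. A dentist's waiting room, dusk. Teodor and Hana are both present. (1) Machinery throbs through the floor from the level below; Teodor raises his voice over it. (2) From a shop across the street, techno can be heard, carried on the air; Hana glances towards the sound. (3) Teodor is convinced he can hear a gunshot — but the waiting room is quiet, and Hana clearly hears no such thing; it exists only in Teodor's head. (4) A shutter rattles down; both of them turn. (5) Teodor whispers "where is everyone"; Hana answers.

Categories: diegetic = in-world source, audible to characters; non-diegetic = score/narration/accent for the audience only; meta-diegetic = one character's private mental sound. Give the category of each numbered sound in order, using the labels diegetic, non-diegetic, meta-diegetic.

diegetic, diegetic, meta-diegetic, diegetic, diegetic

Sound (1): ambient/room sound belonging to the story's physical space, so diegetic.
(2) is diegetic: it's coming from a shop across the street — a location within the story world — and Hana reacts.
Sound (3): the sound is imagined by Teodor; nothing in the story world is producing it and Hana can't hear it, so meta-diegetic.
(4) is diegetic: a shutter is a real object/event in the scene's world.
Sound (5): Teodor is a character speaking aloud in the scene, so diegetic.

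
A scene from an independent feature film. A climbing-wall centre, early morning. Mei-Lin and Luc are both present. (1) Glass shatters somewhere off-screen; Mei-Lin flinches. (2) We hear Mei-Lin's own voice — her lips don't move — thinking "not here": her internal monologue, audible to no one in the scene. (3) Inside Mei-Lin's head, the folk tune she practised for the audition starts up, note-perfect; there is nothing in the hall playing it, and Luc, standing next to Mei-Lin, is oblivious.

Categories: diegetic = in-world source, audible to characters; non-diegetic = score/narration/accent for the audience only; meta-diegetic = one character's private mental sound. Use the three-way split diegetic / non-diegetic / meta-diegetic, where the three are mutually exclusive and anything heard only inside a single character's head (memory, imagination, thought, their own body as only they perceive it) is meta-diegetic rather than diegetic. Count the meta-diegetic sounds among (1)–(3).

(1) glass is a real object/event in the scene's world → diegetic.
(2) it's Mei-Lin's unspoken thought, heard only by the audience via her subjectivity → meta-diegetic.
(3) remembered music, private to Mei-Lin — Luc is oblivious because it isn't in the room → meta-diegetic.
So 2 of the 3 are meta-diegetic: (2), (3).

2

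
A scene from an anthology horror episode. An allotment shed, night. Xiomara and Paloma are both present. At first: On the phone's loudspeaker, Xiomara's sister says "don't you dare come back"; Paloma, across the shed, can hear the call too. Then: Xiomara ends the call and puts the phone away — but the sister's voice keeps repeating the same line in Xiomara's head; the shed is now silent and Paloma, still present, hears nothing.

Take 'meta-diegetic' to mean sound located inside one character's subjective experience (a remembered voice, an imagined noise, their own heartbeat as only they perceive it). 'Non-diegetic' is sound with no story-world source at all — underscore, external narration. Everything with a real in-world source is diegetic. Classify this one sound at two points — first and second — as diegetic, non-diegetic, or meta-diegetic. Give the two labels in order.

First: the loudspeaker is an in-world source; both Xiomara and Paloma hear the call → diegetic.
Second: with the phone off, the voice continues only as Xiomara's private mental replay — Paloma can't hear it → meta-diegetic.

diegetic, meta-diegetic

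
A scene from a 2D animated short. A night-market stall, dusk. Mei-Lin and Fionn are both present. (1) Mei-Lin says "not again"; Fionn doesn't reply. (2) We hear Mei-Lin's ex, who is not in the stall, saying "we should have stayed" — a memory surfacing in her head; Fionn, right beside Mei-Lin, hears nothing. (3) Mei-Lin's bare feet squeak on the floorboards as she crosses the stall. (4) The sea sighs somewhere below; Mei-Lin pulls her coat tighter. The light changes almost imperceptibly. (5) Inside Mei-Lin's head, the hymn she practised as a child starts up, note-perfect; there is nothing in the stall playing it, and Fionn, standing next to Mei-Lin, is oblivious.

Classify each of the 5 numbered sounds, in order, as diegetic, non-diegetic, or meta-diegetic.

(1) spoken by a character present in the story world → diegetic.
Sound (2): the voice is a memory playing only inside Mei-Lin's mind; Fionn can't hear it, so meta-diegetic.
(3) is diegetic: a character's body making contact with the set — an in-world sound.
Sound (4): the sea is part of the location's real environment, so diegetic.
(5) is meta-diegetic: the music is a memory playing inside Mei-Lin's mind alone; no real-world source, Fionn can't hear it.

diegetic, meta-diegetic, diegetic, diegetic, meta-diegetic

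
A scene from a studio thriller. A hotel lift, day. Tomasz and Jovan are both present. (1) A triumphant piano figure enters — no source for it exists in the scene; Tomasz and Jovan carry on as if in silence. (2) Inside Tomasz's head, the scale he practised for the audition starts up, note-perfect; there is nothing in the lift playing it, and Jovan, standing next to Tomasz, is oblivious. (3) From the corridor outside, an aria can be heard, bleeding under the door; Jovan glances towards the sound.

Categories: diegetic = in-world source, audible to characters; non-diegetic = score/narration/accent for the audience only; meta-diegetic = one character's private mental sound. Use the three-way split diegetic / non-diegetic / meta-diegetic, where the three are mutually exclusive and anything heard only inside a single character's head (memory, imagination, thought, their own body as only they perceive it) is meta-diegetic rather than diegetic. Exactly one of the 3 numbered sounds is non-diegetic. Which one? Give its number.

(1) it has no source in the story world and no character can hear it — it's underscore → non-diegetic.
(2) it lives in Tomasz's subjectivity, not in the lift → meta-diegetic.
(3) is diegetic: it's coming from the corridor outside — a location within the story world — and Jovan reacts.
Only (1) is non-diegetic.

1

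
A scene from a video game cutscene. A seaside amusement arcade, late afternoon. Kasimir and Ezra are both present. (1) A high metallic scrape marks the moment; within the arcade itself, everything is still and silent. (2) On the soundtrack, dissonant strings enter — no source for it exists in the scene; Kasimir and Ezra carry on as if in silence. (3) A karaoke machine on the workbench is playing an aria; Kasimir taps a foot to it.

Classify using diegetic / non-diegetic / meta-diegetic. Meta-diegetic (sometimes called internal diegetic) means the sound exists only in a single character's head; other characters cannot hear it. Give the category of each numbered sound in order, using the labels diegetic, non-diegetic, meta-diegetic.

non-diegetic, non-diegetic, diegetic

(1) is non-diegetic: nothing in the scene produces it; it's an accent added for the audience.
Sound (2): score with no on-screen or off-screen source; it exists for the audience alone, so non-diegetic.
(3) is diegetic: the music comes from an on-screen device that Kasimir responds to.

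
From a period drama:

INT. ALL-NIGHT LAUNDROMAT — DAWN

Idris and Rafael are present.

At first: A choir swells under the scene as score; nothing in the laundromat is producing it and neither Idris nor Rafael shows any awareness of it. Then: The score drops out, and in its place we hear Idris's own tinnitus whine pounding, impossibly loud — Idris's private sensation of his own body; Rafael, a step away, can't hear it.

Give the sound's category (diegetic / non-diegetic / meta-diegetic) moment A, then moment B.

non-diegetic, meta-diegetic

Moment A: underscore with no in-world source, inaudible to the characters → non-diegetic.
Moment B: the body sound is Idris's subjective perception alone — Rafael can't hear it → meta-diegetic.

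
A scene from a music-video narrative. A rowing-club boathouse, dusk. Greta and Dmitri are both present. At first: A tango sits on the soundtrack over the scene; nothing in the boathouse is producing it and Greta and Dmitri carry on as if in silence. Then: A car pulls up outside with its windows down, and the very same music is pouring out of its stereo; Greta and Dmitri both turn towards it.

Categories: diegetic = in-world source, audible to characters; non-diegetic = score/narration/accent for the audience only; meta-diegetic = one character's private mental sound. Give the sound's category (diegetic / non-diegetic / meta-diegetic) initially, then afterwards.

Initially: no in-world source exists and no character can hear it — underscore → non-diegetic.
Afterwards: the car stereo is now a real source in the story world and the characters hear it → diegetic.

non-diegetic, diegetic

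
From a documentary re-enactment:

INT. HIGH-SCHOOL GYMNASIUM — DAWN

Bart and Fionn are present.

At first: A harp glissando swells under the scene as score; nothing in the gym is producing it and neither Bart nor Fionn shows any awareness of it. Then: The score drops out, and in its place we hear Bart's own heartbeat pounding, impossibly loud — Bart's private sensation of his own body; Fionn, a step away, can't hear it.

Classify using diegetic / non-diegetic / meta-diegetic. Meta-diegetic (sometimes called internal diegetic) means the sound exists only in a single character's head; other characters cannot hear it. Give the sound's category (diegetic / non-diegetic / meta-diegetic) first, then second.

non-diegetic, meta-diegetic

First: underscore with no in-world source, inaudible to the characters → non-diegetic.
Second: the body sound is Bart's subjective perception alone — Fionn can't hear it → meta-diegetic.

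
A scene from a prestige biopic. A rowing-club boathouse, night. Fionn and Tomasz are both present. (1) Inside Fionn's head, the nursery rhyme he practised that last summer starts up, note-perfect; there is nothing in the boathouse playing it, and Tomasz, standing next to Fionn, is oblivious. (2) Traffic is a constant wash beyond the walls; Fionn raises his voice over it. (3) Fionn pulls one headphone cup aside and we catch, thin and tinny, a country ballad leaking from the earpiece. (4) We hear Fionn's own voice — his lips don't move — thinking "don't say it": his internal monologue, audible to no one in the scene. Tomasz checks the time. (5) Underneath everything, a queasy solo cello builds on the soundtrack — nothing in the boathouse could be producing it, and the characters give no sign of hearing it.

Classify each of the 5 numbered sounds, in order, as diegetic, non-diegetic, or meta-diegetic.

(1) is meta-diegetic: the music is a memory playing inside Fionn's mind alone; no real-world source, Tomasz can't hear it.
(2) traffic is part of the location's real environment → diegetic.
(3) the headphones are an on-screen source → diegetic.
(4) it's Fionn's unspoken thought, heard only by the audience via his subjectivity → meta-diegetic.
(5) nothing in the boathouse produces it and the characters don't hear it — pure soundtrack → non-diegetic.

meta-diegetic, diegetic, diegetic, meta-diegetic, non-diegetic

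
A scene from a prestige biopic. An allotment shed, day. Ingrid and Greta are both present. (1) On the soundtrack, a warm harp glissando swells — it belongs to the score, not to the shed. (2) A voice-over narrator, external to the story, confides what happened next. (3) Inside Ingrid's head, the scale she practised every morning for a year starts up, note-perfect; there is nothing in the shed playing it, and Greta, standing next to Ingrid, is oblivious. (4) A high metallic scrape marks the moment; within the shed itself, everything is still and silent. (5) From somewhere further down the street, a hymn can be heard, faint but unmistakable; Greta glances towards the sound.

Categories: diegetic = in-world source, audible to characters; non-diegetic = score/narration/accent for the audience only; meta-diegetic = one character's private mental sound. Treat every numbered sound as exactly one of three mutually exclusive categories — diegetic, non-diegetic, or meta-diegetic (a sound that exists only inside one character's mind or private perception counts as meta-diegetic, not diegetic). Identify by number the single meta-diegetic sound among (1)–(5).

3

(1) is non-diegetic: nothing in the shed produces it and the characters don't hear it — pure soundtrack.
(2) is non-diegetic: commentary laid over the scene from outside the fiction.
Sound (3): it lives in Ingrid's subjectivity, not in the shed, so meta-diegetic.
(4) is non-diegetic: nothing in the scene produces it; it's an accent added for the audience.
(5) is diegetic: the music has an off-screen but real-world source and a character hears it.
Only (3) is meta-diegetic.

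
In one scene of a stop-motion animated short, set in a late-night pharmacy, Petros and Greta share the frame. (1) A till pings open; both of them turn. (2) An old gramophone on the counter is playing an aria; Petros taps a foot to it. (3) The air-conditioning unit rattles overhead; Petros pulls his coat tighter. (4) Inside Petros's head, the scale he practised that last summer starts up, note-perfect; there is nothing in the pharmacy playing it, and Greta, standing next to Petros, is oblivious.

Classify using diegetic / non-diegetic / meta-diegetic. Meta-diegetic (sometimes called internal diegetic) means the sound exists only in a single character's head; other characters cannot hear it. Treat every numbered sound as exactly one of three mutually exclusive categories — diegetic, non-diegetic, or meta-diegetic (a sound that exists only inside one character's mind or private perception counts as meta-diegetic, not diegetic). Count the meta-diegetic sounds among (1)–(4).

1

(1) is diegetic: the sound comes from a till physically present in the location.
Sound (2): the music comes from an on-screen device that Petros responds to, so diegetic.
Sound (3): the air-conditioning unit is part of the location's real environment, so diegetic.
(4) is meta-diegetic: it lives in Petros's subjectivity, not in the pharmacy.
So 1 of the 4 is meta-diegetic: (4).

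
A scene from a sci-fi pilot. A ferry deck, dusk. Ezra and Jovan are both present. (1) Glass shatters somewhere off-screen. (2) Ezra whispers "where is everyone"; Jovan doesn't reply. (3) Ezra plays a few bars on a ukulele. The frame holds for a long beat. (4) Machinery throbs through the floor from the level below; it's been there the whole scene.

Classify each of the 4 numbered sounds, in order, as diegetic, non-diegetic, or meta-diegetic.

diegetic, diegetic, diegetic, diegetic

Sound (1): an in-world source (glass); characters could hear it, so diegetic.
Sound (2): spoken by a character present in the story world, so diegetic.
(3) the instrument and the performer are both in the scene → diegetic.
(4) is diegetic: it's the actual ambient sound of the location.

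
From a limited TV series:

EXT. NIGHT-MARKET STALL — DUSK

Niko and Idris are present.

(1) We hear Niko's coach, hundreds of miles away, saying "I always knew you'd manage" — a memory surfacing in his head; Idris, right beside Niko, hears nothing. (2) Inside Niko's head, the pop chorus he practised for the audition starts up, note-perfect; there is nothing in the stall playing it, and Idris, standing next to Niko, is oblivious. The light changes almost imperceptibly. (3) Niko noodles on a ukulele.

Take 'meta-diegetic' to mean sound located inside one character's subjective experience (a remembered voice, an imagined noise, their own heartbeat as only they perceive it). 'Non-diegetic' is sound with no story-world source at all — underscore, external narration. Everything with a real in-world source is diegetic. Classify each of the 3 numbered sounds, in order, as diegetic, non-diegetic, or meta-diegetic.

(1) it's Niko's recollection rendered as sound; the other character can't hear it → meta-diegetic.
(2) the music is a memory playing inside Niko's mind alone; no real-world source, Idris can't hear it → meta-diegetic.
Sound (3): Niko is producing the music live, in the story world, so diegetic.

meta-diegetic, meta-diegetic, diegetic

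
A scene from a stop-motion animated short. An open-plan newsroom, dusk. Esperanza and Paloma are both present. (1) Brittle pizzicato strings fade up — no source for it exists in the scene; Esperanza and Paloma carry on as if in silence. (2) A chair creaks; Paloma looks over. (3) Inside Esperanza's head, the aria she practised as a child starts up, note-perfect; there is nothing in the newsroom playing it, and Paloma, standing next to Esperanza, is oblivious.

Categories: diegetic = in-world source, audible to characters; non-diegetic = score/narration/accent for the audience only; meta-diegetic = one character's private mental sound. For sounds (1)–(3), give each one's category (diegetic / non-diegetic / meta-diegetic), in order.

non-diegetic, diegetic, meta-diegetic

Sound (1): score with no on-screen or off-screen source; it exists for the audience alone, so non-diegetic.
(2) is diegetic: the sound comes from a chair physically present in the location.
(3) remembered music, private to Esperanza — Paloma is oblivious because it isn't in the room → meta-diegetic.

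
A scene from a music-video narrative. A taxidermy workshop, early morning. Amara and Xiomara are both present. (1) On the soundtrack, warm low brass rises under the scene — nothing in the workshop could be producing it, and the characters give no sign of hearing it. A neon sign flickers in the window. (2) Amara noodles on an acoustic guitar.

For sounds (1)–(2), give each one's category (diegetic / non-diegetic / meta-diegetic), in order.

non-diegetic, diegetic

(1) it has no source in the story world and no character can hear it — it's underscore → non-diegetic.
(2) a character is playing an acoustic guitar on screen → diegetic.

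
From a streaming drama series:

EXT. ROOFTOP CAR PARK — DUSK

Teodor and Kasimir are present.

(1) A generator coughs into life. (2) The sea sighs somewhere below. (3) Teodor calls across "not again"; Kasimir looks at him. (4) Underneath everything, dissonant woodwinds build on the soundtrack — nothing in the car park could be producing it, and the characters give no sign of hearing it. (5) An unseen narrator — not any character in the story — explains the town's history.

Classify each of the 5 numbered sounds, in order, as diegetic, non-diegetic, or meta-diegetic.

diegetic, diegetic, diegetic, non-diegetic, non-diegetic

Sound (1): the sound comes from a generator physically present in the location, so diegetic.
(2) is diegetic: it's the actual ambient sound of the location.
(3) Teodor is a character speaking aloud in the scene → diegetic.
(4) nothing in the car park produces it and the characters don't hear it — pure soundtrack → non-diegetic.
(5) is non-diegetic: the narrator exists outside the story world, addressing only the audience.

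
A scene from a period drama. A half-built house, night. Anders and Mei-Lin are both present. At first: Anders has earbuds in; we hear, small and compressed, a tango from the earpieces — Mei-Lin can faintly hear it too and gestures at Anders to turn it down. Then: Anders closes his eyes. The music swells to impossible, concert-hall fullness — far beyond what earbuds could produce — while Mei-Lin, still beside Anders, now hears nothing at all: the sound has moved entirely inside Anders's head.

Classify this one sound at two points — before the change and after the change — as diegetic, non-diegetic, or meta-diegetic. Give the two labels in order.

diegetic, meta-diegetic

Before the change: the earbuds are a physical source both characters can hear → diegetic.
After the change: the music now exists only as Anders's subjective experience; Mei-Lin can no longer hear it → meta-diegetic.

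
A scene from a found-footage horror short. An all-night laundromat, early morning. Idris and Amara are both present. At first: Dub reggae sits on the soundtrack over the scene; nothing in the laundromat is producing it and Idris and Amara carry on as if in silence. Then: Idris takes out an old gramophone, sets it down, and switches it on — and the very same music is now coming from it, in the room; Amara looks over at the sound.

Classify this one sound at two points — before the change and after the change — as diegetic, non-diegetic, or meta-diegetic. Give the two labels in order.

Before the change: no in-world source exists and no character can hear it — underscore → non-diegetic.
After the change: an old gramophone is now a real source in the story world and the characters hear it → diegetic.

non-diegetic, diegetic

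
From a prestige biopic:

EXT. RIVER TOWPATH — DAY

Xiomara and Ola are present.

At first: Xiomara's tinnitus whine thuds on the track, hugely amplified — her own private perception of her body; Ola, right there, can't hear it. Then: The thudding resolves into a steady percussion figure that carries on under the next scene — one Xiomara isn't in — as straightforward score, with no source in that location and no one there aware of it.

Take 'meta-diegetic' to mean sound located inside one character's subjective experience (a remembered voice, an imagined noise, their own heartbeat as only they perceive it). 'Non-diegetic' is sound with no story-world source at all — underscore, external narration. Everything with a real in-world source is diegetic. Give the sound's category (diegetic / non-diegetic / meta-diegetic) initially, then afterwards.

Initially: it's Xiomara's subjective body sound, inaudible to Ola → meta-diegetic.
Afterwards: detached from Xiomara and playing as sourceless score over a scene she isn't in — for the audience only → non-diegetic.

meta-diegetic, non-diegetic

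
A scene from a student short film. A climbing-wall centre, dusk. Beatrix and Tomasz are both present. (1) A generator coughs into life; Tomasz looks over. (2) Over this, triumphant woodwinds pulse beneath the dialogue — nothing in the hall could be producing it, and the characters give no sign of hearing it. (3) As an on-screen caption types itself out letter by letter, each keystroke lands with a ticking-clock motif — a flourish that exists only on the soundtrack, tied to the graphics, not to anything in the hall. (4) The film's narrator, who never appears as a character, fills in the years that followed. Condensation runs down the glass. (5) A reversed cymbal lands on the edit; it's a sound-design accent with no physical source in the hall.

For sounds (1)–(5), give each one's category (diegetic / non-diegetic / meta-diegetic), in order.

diegetic, non-diegetic, non-diegetic, non-diegetic, non-diegetic

(1) is diegetic: a generator is a real object/event in the scene's world.
Sound (2): score with no on-screen or off-screen source; it exists for the audience alone, so non-diegetic.
(3) the caption isn't part of the story world, so neither is the sound tied to it → non-diegetic.
(4) is non-diegetic: external voice-over — not a character, not heard by anyone in the scene.
(5) is non-diegetic: it's a sound-design accent with no in-world source; no one in the scene can hear it.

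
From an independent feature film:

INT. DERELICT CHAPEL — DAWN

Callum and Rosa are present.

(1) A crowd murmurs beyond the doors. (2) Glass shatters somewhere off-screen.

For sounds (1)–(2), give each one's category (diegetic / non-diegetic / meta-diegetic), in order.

diegetic, diegetic

Sound (1): ambient/room sound belonging to the story's physical space, so diegetic.
(2) the sound comes from glass physically present in the location → diegetic.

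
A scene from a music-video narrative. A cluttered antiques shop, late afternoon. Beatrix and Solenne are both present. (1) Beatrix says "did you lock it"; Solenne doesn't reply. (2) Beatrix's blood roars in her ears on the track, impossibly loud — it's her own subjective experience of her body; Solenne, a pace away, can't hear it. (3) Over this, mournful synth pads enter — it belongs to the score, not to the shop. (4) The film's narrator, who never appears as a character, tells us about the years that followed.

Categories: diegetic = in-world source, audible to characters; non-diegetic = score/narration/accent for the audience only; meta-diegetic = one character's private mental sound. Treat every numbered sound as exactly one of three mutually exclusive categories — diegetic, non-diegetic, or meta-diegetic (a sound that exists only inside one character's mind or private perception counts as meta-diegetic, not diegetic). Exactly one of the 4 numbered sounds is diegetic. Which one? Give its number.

1

(1) is diegetic: on-screen dialogue — Beatrix speaks and Solenne is there to hear.
(2) a subjective body sound — Beatrix's private perception, inaudible to Solenne → meta-diegetic.
(3) score with no on-screen or off-screen source; it exists for the audience alone → non-diegetic.
(4) external voice-over — not a character, not heard by anyone in the scene → non-diegetic.
Only (1) is diegetic.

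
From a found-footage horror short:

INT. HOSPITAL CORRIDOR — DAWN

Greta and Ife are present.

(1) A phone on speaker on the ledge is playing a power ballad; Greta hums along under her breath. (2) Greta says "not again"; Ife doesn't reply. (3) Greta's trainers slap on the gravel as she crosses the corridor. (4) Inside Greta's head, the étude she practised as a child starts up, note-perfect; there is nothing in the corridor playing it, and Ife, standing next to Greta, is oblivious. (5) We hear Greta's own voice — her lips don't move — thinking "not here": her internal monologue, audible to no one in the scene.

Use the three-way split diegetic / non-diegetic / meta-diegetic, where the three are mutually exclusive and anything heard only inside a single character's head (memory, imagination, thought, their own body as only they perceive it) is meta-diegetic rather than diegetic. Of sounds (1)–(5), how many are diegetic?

3

(1) source music from a phone on speaker, which exists in the story world → diegetic.
Sound (2): spoken by a character present in the story world, so diegetic.
(3) is diegetic: Greta's footsteps are produced in the story world.
(4) is meta-diegetic: the music is a memory playing inside Greta's mind alone; no real-world source, Ife can't hear it.
Sound (5): internal monologue — inside Greta's mind, not spoken into the scene, so meta-diegetic.
Diegetic: (1), (2), (3) — that's 3.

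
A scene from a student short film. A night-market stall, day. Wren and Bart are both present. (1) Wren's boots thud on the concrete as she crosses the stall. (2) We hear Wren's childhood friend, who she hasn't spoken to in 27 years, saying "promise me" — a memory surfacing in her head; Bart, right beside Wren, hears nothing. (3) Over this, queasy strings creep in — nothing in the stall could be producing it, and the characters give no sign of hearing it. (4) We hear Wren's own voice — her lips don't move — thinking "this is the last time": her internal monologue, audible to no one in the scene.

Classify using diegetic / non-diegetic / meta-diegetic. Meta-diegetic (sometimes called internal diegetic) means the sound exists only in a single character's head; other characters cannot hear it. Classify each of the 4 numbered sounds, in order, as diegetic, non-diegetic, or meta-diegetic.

(1) Wren's footsteps are produced in the story world → diegetic.
Sound (2): the voice is a memory playing only inside Wren's mind; Bart can't hear it, so meta-diegetic.
(3) is non-diegetic: score with no on-screen or off-screen source; it exists for the audience alone.
Sound (4): it's Wren's unspoken thought, heard only by the audience via her subjectivity, so meta-diegetic.

diegetic, meta-diegetic, non-diegetic, meta-diegetic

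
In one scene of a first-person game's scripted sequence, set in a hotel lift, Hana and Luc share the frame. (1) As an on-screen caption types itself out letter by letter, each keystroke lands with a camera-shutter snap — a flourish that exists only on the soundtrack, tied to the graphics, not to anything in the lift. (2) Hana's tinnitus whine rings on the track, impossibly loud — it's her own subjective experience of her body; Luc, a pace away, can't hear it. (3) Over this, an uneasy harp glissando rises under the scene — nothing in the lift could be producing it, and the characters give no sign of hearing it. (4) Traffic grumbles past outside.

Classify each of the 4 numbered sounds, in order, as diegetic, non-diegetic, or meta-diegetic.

(1) the caption isn't part of the story world, so neither is the sound tied to it → non-diegetic.
(2) a subjective body sound — Hana's private perception, inaudible to Luc → meta-diegetic.
(3) is non-diegetic: score with no on-screen or off-screen source; it exists for the audience alone.
(4) ambient/room sound belonging to the story's physical space → diegetic.

non-diegetic, meta-diegetic, non-diegetic, diegetic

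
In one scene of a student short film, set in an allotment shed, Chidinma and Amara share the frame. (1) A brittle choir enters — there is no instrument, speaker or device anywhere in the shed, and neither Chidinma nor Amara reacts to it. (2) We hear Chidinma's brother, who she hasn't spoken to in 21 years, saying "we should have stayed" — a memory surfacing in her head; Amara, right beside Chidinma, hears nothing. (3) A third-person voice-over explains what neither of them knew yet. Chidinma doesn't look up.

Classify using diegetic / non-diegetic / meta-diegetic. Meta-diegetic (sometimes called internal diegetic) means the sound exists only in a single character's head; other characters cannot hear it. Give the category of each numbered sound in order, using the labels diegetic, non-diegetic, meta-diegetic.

(1) is non-diegetic: score with no on-screen or off-screen source; it exists for the audience alone.
(2) is meta-diegetic: a remembered line, private to Chidinma — not present in the room, not audible to Amara.
(3) is non-diegetic: the narrator exists outside the story world, addressing only the audience.

non-diegetic, meta-diegetic, non-diegetic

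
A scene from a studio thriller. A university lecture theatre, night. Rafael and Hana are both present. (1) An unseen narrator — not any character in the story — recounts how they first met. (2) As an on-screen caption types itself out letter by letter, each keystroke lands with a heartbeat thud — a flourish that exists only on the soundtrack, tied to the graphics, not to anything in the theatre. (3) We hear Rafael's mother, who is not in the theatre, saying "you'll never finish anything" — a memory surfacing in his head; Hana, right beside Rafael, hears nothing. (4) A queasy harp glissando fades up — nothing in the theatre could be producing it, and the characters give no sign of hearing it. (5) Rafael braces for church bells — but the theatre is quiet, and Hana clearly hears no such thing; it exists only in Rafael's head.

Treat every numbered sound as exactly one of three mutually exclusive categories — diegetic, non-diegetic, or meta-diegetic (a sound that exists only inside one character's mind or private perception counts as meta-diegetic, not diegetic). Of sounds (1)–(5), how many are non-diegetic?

Sound (1): external voice-over — not a character, not heard by anyone in the scene, so non-diegetic.
(2) sound married to a title/caption — outside the diegesis by definition → non-diegetic.
Sound (3): a remembered line, private to Rafael — not present in the room, not audible to Hana, so meta-diegetic.
Sound (4): score with no on-screen or off-screen source; it exists for the audience alone, so non-diegetic.
(5) is meta-diegetic: subjective to Rafael: the theatre is silent and Hana hears nothing.
Non-diegetic: (1), (2), (4) — that's 3.

3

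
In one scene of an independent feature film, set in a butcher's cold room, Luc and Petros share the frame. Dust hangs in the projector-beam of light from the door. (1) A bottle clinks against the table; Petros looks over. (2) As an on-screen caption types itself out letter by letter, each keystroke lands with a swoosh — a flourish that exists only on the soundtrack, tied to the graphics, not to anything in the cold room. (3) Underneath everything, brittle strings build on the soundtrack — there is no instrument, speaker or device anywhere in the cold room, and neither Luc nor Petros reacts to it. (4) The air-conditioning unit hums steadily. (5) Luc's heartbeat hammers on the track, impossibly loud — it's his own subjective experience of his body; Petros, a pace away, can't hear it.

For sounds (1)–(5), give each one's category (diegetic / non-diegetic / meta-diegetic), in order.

diegetic, non-diegetic, non-diegetic, diegetic, meta-diegetic

(1) is diegetic: the sound comes from a bottle physically present in the location.
Sound (2): it accompanies on-screen graphics, not anything inside the story world, so non-diegetic.
Sound (3): score with no on-screen or off-screen source; it exists for the audience alone, so non-diegetic.
(4) is diegetic: it's the actual ambient sound of the location.
(5) is meta-diegetic: point-of-audition from inside Luc's body; not a sound in the room.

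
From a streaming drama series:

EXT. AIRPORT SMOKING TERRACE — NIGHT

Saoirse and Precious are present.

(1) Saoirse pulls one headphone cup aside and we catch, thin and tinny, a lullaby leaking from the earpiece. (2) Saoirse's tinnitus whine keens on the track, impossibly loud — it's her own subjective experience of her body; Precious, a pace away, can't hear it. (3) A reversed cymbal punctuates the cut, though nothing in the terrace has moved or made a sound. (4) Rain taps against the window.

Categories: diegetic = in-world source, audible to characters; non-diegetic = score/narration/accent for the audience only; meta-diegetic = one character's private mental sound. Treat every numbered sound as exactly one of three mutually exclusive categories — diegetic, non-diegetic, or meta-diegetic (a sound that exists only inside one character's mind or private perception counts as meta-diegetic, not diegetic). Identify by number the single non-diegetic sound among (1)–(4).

3

(1) is diegetic: it's leaking from a physical pair of headphones in the scene.
(2) point-of-audition from inside Saoirse's body; not a sound in the room → meta-diegetic.
Sound (3): it's a sound-design accent with no in-world source; no one in the scene can hear it, so non-diegetic.
(4) is diegetic: rain is part of the location's real environment.
Only (3) is non-diegetic.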